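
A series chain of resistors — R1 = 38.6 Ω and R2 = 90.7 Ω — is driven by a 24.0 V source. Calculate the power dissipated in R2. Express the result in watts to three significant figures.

The current is common to all series resistors; compute it, then apply P = I²R for the target.
R_total = 38.6 + 90.7 = 129.3 Ω
I = V / R_total = 24.0 / 129.3 = 0.1856 A
P_R2 = I² × R2 = (0.1856)² × 90.7 = 3.125 W

3.12 W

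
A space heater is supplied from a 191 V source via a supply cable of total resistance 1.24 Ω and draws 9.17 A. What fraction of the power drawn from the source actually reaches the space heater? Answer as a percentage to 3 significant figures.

The supply cable carries the full 9.17 A.
P_line = I² R_line = (9.170)² × 1.24 = 104.3 W
P_source = V I = 191 × 9.170 = 1751 W; P_load = 1647 W
η = P_load / P_source = 1647 / 1751 = 0.9405

94.0 %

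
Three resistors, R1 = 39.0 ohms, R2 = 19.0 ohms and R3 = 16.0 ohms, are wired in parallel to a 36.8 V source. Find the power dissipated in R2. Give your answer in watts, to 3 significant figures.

71.3 W

R2 sits directly across the source, so P = V²/R with V = 36.8 V.
P_R2 = V² / R2 = (36.8)² / 19.0 Ω = 71.28 W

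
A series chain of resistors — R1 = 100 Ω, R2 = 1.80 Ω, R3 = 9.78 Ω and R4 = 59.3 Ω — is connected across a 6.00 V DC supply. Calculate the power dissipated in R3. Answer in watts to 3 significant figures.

The current is common to all series resistors; compute it, then apply P = I²R for the target.
R_total = 100 + 1.80 + 9.78 + 59.3 = 170.9 Ω
I = V / R_total = 6.00 / 170.9 = 0.03511 A
P_R3 = I² × R3 = (0.03511)² × 9.78 = 0.01206 W

0.0121 W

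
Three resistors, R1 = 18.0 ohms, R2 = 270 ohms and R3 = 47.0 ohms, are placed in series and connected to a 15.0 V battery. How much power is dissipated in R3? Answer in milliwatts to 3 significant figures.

94.2 mW

Every series element carries the same I. Get I from the total resistance, then P = I² × R3.
R_total = 18.0 + 270 + 47.0 = 335.0 Ω
I = V / R_total = 15.0 / 335.0 = 0.04478 A
P_R3 = I² × R3 = (0.04478)² × 47.0 = 0.09423 W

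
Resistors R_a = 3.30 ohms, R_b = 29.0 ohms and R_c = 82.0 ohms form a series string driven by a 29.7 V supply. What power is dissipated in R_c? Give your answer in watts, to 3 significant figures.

Every series element carries the same I. Get I from the total resistance, then P = I² × R_c.
R_total = 3.30 + 29.0 + 82.0 = 114.3 Ω
I = V / R_total = 29.7 / 114.3 = 0.2598 A
P_R_c = I² × R_c = (0.2598)² × 82.0 = 5.536 W

5.54 W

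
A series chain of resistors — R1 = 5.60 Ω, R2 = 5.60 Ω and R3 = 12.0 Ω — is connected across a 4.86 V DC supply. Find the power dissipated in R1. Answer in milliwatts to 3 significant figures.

246 mW

Every series element carries the same I. Get I from the total resistance, then P = I² × R1.
R_total = 5.60 + 5.60 + 12.0 = 23.20 Ω
I = V / R_total = 4.86 / 23.20 = 0.2095 A
P_R1 = I² × R1 = (0.2095)² × 5.60 = 0.2457 W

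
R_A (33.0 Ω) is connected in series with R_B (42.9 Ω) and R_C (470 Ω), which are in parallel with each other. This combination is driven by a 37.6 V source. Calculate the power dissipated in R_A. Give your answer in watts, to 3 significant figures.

Reduce the parallel pair to R_p first; the network is then a simple series string.
R_p = (42.9×470)/(42.9+470) = 39.31 Ω
R_total = 33.0 + 39.31 = 72.31 Ω
I = V / R_total = 37.6 / 72.31 = 0.5200 A
The full supply current passes through R_A: P = I²R.
P_R_A = (0.5200)² × 33.0 = 8.922 W

8.92 W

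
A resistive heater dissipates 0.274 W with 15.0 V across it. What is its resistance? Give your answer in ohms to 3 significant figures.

821 Ω

Inverting the appropriate power form: R = V² / P.
R = (15.0)² / 0.274 = 821.2 Ω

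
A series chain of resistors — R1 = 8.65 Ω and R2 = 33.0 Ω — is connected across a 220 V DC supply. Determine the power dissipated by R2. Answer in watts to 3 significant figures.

Every series element carries the same I. Get I from the total resistance, then P = I² × R2.
R_total = 8.65 + 33.0 = 41.65 Ω
I = V / R_total = 220 / 41.65 = 5.282 A
P_R2 = I² × R2 = (5.282)² × 33.0 = 920.7 W

921 W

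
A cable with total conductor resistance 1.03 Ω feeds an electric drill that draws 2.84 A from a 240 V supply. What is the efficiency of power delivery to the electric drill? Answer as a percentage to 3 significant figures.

98.8 %

The cable carries the full 2.84 A.
P_line = I² R_line = (2.840)² × 1.03 = 8.308 W
P_source = V I = 240 × 2.840 = 681.6 W; P_load = 673.3 W
η = P_load / P_source = 673.3 / 681.6 = 0.9878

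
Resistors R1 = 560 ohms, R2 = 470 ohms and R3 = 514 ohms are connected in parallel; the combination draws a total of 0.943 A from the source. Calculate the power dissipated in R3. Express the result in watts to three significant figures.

We need the common branch voltage; get it from I_total × R_eq, then P = V²/R for the branch.
1/R_eq = 1/560 + 1/470 + 1/514 ⇒ R_eq = 170.7 Ω
V = I_total × R_eq = 0.9430 × 170.7 = 161.0 V
P_R3 = V² / R3 = (161.0)² / 514 = 50.40 W

50.4 W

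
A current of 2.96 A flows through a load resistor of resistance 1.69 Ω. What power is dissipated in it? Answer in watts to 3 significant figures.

Current and resistance are given, so P = I²R is the direct form.
P = (2.960 A)² × 1.69 Ω = 14.81 W

14.8 W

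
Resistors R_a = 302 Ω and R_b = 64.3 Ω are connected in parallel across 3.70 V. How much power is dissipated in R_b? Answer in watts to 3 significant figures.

0.213 W

Every branch has 3.70 V across it, so for R_b the power is simply V²/R.
P_R_b = V² / R_b = (3.70)² / 64.3 Ω = 0.2129 W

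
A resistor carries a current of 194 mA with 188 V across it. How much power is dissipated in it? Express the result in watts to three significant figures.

36.5 W

V and I are known directly — P = V I, no intermediate step needed.
P = 188 V × 0.1940 A = 36.47 W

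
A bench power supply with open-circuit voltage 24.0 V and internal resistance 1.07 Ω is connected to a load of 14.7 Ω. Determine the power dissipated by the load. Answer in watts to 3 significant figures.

The internal resistance and the load are in series, so the same I flows through both; get I from ε/(r+R), then I²R for the load.
I = ε / (r + R) = 24.0 / (1.07 + 14.7) = 1.522 A
P_load = I² R = (1.522)² × 14.7 = 34.05 W

34.0 W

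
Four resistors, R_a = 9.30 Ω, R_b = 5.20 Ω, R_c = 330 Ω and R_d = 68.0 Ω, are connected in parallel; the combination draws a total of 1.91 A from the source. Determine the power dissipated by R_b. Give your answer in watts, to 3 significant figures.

Parallel branches share V, not I — compute V via R_eq, then use V²/R for the target branch.
1/R_eq = 1/9.30 + 1/5.20 + 1/330 + 1/68.0 ⇒ R_eq = 3.149 Ω
V = I_total × R_eq = 1.910 × 3.149 = 6.014 V
P_R_b = V² / R_b = (6.014)² / 5.20 = 6.956 W

6.96 W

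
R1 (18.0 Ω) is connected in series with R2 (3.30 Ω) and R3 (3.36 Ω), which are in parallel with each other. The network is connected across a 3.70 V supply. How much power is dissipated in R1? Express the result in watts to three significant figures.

0.637 W

Reduce the parallel pair to R_p first; the network is then a simple series string.
R_p = (3.30×3.36)/(3.30+3.36) = 1.665 Ω
R_total = 18.0 + 1.665 = 19.66 Ω
I = V / R_total = 3.70 / 19.66 = 0.1882 A
The full supply current passes through R1: P = I²R.
P_R1 = (0.1882)² × 18.0 = 0.6372 W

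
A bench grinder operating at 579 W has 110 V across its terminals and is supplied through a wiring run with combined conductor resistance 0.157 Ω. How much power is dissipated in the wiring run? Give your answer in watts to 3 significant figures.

Only the current and the line resistance are needed for the I²R loss.
I = P / V = 579 / 110 = 5.264 A through the wiring run.
P_line = I² R_line = (5.264)² × 0.157 = 4.350 W

4.35 W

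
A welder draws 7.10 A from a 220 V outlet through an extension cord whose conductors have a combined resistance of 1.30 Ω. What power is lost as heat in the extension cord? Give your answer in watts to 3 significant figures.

The extension cord is a series resistance carrying the load current; its dissipation is I²R_line.
The extension cord carries the full 7.10 A.
P_line = I² R_line = (7.100)² × 1.30 = 65.53 W

65.5 W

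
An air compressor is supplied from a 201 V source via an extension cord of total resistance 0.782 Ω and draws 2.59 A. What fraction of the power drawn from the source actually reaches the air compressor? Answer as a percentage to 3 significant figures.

99.0 %

The extension cord carries the full 2.59 A.
P_line = I² R_line = (2.590)² × 0.782 = 5.246 W
P_source = V I = 201 × 2.590 = 520.6 W; P_load = 515.3 W
η = P_load / P_source = 515.3 / 520.6 = 0.9899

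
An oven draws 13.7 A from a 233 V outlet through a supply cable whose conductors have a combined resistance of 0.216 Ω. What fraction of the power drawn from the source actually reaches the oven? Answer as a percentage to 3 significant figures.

98.7 %

The supply cable carries the full 13.7 A.
P_line = I² R_line = (13.70)² × 0.216 = 40.54 W
P_source = V I = 233 × 13.70 = 3192 W; P_load = 3152 W
η = P_load / P_source = 3152 / 3192 = 0.9873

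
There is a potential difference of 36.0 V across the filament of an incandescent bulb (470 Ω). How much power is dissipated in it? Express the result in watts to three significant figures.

2.76 W

V and R are stated; P = V²/R avoids computing the current.
P = (36.0 V)² / 470 Ω = 2.757 W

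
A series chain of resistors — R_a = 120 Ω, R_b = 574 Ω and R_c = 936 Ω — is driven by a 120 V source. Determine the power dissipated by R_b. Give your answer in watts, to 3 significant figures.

3.11 W

Series elements share the same current, so find I first, then use P = I²R.
R_total = 120 + 574 + 936 = 1630 Ω
I = V / R_total = 120 / 1630 = 0.07362 A
P_R_b = I² × R_b = (0.07362)² × 574 = 3.111 W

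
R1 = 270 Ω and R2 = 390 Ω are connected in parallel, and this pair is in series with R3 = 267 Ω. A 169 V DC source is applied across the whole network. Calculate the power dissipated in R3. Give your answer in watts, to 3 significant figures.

Combine R1 and R2 into their parallel equivalent first, reducing the network to two series resistors.
R_p = (270×390)/(270+390) = 159.5 Ω
R_total = R_p + 267 = 159.5 + 267 = 426.5 Ω
I = V / R_total = 169 / 426.5 = 0.3962 A
All the supply current flows through R3; use P = I²R3.
P_R3 = (0.3962)² × 267 = 41.91 W

41.9 W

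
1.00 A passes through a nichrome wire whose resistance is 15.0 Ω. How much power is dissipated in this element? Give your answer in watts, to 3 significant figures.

15.0 W

The current through and the resistance of the element are both given; use P = I²R.
P = (1.000 A)² × 15.0 Ω = 15.00 W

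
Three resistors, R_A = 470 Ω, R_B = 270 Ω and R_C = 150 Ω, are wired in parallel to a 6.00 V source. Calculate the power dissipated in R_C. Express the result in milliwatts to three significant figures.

240 mW

Each parallel branch sees the full supply voltage, so P = V²/R applies directly to the target branch.
P_R_C = V² / R_C = (6.00)² / 150 Ω = 0.2400 W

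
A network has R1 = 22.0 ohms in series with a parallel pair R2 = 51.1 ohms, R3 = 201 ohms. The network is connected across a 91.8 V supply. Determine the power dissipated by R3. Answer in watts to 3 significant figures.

17.7 W

Collapse R2‖R3 to a single equivalent, reducing the network to two series elements.
R_p = (51.1×201)/(51.1+201) = 40.74 Ω
R_total = 22.0 + 40.74 = 62.74 Ω
I = V / R_total = 91.8 / 62.74 = 1.463 A
Voltage across the parallel pair: V_p = I × R_p = 1.463 × 40.74 = 59.61 V
R3 is across V_p, so use P = V²/R for that branch.
P_R3 = (59.61)² / 201 = 17.68 W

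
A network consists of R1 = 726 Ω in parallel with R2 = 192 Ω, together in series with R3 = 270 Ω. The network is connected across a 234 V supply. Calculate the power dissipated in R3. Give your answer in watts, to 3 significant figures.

Combine R1 and R2 into their parallel equivalent first, reducing the network to two series resistors.
R_p = (726×192)/(726+192) = 151.8 Ω
R_total = R_p + 270 = 151.8 + 270 = 421.8 Ω
I = V / R_total = 234 / 421.8 = 0.5547 A
All the supply current flows through R3; use P = I²R3.
P_R3 = (0.5547)² × 270 = 83.08 W

83.1 W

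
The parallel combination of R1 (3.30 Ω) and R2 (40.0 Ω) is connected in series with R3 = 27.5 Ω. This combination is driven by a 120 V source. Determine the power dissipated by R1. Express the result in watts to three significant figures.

43.5 W

Combine R1 and R2 into their parallel equivalent first, reducing the network to two series resistors.
R_p = (3.30×40.0)/(3.30+40.0) = 3.048 Ω
R_total = R_p + 27.5 = 3.048 + 27.5 = 30.55 Ω
I = V / R_total = 120 / 30.55 = 3.928 A
Voltage across the parallel pair: V_p = I × R_p = 3.928 × 3.048 = 11.98 V
Use P = V²/R for R1 with V = V_p.
P_R1 = (11.98)² / 3.30 = 43.46 W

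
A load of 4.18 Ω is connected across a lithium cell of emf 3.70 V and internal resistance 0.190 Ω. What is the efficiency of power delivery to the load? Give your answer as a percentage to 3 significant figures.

95.7 %

Efficiency is P_load / P_total. With a series r and R sharing the same I, P = I²R for each, so η = R/(R+r).
η = R / (R + r) = 4.18 / (4.18 + 0.190) = 0.9565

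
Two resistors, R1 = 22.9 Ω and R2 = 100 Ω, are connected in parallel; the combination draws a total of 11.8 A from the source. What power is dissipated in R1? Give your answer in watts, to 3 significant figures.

Only the total current is stated, so first find the parallel equivalent to get the voltage across the combination.
1/R_eq = 1/22.9 + 1/100 ⇒ R_eq = 18.63 Ω
V = I_total × R_eq = 11.80 × 18.63 = 219.9 V
P_R1 = V² / R1 = (219.9)² / 22.9 = 2111 W

2110 W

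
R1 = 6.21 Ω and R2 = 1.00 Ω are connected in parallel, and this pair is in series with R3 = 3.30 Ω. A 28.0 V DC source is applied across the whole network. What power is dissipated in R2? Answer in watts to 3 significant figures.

33.6 W

Combine R1 and R2 into their parallel equivalent first, reducing the network to two series resistors.
R_p = (6.21×1.00)/(6.21+1.00) = 0.8613 Ω
R_total = R_p + 3.30 = 0.8613 + 3.30 = 4.161 Ω
I = V / R_total = 28.0 / 4.161 = 6.729 A
Voltage across the parallel pair: V_p = I × R_p = 6.729 × 0.8613 = 5.795 V
R2 sits across V_p; its power is V_p²/R.
P_R2 = (5.795)² / 1.00 = 33.59 W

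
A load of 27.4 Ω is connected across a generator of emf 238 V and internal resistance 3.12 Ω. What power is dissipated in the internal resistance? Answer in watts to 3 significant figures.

190 W

The internal resistance carries the same current as the load; P_int = I²r.
I = ε / (r + R) = 238 / (3.12 + 27.4) = 7.798 A
P_int = I² r = (7.798)² × 3.12 = 189.7 W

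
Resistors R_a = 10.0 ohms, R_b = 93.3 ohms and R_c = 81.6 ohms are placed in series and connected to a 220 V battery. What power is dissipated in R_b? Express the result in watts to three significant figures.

Series elements share the same current, so find I first, then use P = I²R.
R_total = 10.0 + 93.3 + 81.6 = 184.9 Ω
I = V / R_total = 220 / 184.9 = 1.190 A
P_R_b = I² × R_b = (1.190)² × 93.3 = 132.1 W

132 W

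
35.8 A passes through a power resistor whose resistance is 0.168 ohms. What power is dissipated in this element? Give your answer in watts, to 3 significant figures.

215 W

With I and R stated, P = I²R applies in one step.
P = (35.80 A)² × 0.168 Ω = 215.3 W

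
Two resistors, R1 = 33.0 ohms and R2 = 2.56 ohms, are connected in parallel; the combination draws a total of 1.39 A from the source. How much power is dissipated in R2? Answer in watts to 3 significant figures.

4.26 W

Parallel branches share V, not I — compute V via R_eq, then use V²/R for the target branch.
1/R_eq = 1/33.0 + 1/2.56 ⇒ R_eq = 2.376 Ω
V = I_total × R_eq = 1.390 × 2.376 = 3.302 V
P_R2 = V² / R2 = (3.302)² / 2.56 = 4.260 W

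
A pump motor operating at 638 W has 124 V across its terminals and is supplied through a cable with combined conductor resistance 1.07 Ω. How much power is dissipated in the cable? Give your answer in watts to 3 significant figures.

Only the current and the line resistance are needed for the I²R loss.
I = P / V = 638 / 124 = 5.145 A through the cable.
P_line = I² R_line = (5.145)² × 1.07 = 28.33 W

28.3 W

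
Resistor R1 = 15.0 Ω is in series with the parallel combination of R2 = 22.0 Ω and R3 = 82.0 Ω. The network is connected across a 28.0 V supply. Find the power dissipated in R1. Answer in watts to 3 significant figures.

Reduce the parallel pair to R_p first; the network is then a simple series string.
R_p = (22.0×82.0)/(22.0+82.0) = 17.35 Ω
R_total = 15.0 + 17.35 = 32.35 Ω
I = V / R_total = 28.0 / 32.35 = 0.8656 A
R1 carries the full series current, so P = I²R.
P_R1 = (0.8656)² × 15.0 = 11.24 W

11.2 W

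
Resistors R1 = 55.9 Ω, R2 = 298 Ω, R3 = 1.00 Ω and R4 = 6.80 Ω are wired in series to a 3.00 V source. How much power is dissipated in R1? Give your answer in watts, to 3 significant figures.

0.00385 W

Every series element carries the same I. Get I from the total resistance, then P = I² × R1.
R_total = 55.9 + 298 + 1.00 + 6.80 = 361.7 Ω
I = V / R_total = 3.00 / 361.7 = 0.008294 A
P_R1 = I² × R1 = (0.008294)² × 55.9 = 0.003846 W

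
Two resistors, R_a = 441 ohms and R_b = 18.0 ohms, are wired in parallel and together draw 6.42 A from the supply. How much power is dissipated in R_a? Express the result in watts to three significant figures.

We need the common branch voltage; get it from I_total × R_eq, then P = V²/R for the branch.
1/R_eq = 1/441 + 1/18.0 ⇒ R_eq = 17.29 Ω
V = I_total × R_eq = 6.420 × 17.29 = 111.0 V
P_R_a = V² / R_a = (111.0)² / 441 = 27.95 W

28.0 W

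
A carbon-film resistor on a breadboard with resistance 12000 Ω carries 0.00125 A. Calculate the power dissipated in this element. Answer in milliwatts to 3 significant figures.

18.8 mW

Knowing I and R, the power is just I²R — no need to find V first.
P = (0.001250 A)² × 12000 Ω = 0.01875 W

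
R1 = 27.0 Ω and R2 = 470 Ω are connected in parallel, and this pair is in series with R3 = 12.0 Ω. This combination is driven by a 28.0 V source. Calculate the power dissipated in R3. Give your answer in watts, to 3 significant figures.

First find R_p for the parallel pair, then treat R_p + R3 as a series loop.
R_p = (27.0×470)/(27.0+470) = 25.53 Ω
R_total = R_p + 12.0 = 25.53 + 12.0 = 37.53 Ω
I = V / R_total = 28.0 / 37.53 = 0.7460 A
R3 carries the full series current, so P = I²R.
P_R3 = (0.7460)² × 12.0 = 6.678 W

6.68 W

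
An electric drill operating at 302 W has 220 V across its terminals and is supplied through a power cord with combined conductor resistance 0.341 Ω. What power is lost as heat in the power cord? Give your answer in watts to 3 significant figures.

Line loss is just I²R for the cable — we know both I and R_line directly.
I = P / V = 302 / 220 = 1.373 A through the power cord.
P_line = I² R_line = (1.373)² × 0.341 = 0.6426 W

0.643 W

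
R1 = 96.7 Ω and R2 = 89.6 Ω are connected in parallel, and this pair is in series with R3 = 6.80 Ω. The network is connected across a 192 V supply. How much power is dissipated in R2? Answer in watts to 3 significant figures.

313 W

Reduce the parallel combination to a single R_p; the circuit then becomes R_p in series with the remaining resistor.
R_p = (96.7×89.6)/(96.7+89.6) = 46.51 Ω
R_total = R_p + 6.80 = 46.51 + 6.80 = 53.31 Ω
I = V / R_total = 192 / 53.31 = 3.602 A
Voltage across the parallel pair: V_p = I × R_p = 3.602 × 46.51 = 167.5 V
Use P = V²/R for R2 with V = V_p.
P_R2 = (167.5)² / 89.6 = 313.2 W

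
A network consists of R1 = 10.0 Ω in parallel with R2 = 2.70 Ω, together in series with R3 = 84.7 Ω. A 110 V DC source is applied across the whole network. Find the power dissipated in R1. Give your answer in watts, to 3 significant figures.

0.725 W

Combine R1 and R2 into their parallel equivalent first, reducing the network to two series resistors.
R_p = (10.0×2.70)/(10.0+2.70) = 2.126 Ω
R_total = R_p + 84.7 = 2.126 + 84.7 = 86.83 Ω
I = V / R_total = 110 / 86.83 = 1.267 A
Voltage across the parallel pair: V_p = I × R_p = 1.267 × 2.126 = 2.693 V
R1 has V_p across it, so P = V_p²/R1.
P_R1 = (2.693)² / 10.0 = 0.7254 W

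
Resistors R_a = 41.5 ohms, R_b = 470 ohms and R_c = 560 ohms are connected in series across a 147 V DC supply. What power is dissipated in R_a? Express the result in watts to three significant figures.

Every series element carries the same I. Get I from the total resistance, then P = I² × R_a.
R_total = 41.5 + 470 + 560 = 1072 Ω
I = V / R_total = 147 / 1072 = 0.1372 A
P_R_a = I² × R_a = (0.1372)² × 41.5 = 0.7811 W

0.781 W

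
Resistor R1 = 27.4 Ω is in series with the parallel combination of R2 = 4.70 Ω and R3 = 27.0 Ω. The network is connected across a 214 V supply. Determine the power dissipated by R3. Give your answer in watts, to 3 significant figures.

27.6 W

First combine the parallel branches into one equivalent R_p, then R1 + R_p is a series pair.
R_p = (4.70×27.0)/(4.70+27.0) = 4.003 Ω
R_total = 27.4 + 4.003 = 31.40 Ω
I = V / R_total = 214 / 31.40 = 6.815 A
Voltage across the parallel pair: V_p = I × R_p = 6.815 × 4.003 = 27.28 V
With V_p across R3, its power is V_p²/R3.
P_R3 = (27.28)² / 27.0 = 27.56 W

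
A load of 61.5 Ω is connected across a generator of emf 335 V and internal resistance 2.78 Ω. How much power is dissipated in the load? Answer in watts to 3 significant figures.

1670 W

The internal resistance and the load are in series, so the same I flows through both; get I from ε/(r+R), then I²R for the load.
I = ε / (r + R) = 335 / (2.78 + 61.5) = 5.212 A
P_load = I² R = (5.212)² × 61.5 = 1670 W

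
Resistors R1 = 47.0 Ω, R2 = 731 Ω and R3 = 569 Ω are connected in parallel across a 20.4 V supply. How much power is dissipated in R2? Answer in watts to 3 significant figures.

0.569 W

Every branch has 20.4 V across it, so for R2 the power is simply V²/R.
P_R2 = V² / R2 = (20.4)² / 731 Ω = 0.5693 W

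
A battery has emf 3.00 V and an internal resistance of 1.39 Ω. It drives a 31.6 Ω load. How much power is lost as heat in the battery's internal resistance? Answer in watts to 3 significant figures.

0.0115 W

The internal resistance carries the same current as the load; P_int = I²r.
I = ε / (r + R) = 3.00 / (1.39 + 31.6) = 0.09094 A
P_int = I² r = (0.09094)² × 1.39 = 0.01149 W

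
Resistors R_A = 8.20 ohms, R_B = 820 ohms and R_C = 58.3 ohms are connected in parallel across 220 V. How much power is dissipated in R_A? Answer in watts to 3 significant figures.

5900 W

R_A sits directly across the source, so P = V²/R with V = 220 V.
P_R_A = V² / R_A = (220)² / 8.20 Ω = 5902 W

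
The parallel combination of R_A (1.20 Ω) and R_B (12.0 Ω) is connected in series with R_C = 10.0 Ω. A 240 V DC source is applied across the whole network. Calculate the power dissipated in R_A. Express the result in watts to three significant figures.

Reduce the parallel combination to a single R_p; the circuit then becomes R_p in series with the remaining resistor.
R_p = (1.20×12.0)/(1.20+12.0) = 1.091 Ω
R_total = R_p + 10.0 = 1.091 + 10.0 = 11.09 Ω
I = V / R_total = 240 / 11.09 = 21.64 A
Voltage across the parallel pair: V_p = I × R_p = 21.64 × 1.091 = 23.61 V
R_A sits across V_p; its power is V_p²/R.
P_R_A = (23.61)² / 1.20 = 464.4 W

464 W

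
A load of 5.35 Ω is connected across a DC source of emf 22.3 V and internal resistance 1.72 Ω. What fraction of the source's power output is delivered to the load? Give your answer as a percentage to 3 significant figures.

75.7 %

η = P_load/(P_load+P_int) = I²R/(I²R+I²r) = R/(R+r) — the I² cancels for series elements.
η = R / (R + r) = 5.35 / (5.35 + 1.72) = 0.7567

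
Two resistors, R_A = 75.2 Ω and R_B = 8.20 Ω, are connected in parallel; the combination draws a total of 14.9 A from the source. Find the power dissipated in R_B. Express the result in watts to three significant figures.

1480 W

Only the total current is stated, so first find the parallel equivalent to get the voltage across the combination.
1/R_eq = 1/75.2 + 1/8.20 ⇒ R_eq = 7.394 Ω
V = I_total × R_eq = 14.90 × 7.394 = 110.2 V
P_R_B = V² / R_B = (110.2)² / 8.20 = 1480 W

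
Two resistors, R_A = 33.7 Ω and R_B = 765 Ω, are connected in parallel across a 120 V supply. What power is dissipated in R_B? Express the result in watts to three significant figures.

18.8 W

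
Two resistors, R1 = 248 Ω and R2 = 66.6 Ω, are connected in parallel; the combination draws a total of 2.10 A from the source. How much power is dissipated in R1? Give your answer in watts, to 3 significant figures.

The branches share the same voltage, but only the total current is given — find V from the equivalent resistance first.
1/R_eq = 1/248 + 1/66.6 ⇒ R_eq = 52.50 Ω
V = I_total × R_eq = 2.100 × 52.50 = 110.3 V
P_R1 = V² / R1 = (110.3)² / 248 = 49.01 W

49.0 W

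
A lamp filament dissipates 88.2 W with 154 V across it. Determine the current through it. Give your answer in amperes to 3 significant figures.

Inverting the appropriate power form: I = P / V.
I = 88.2 / 154 = 0.5727 A

0.573 A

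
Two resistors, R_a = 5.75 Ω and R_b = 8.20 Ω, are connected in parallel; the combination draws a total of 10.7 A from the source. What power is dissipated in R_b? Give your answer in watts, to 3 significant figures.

160 W

Only the total current is stated, so first find the parallel equivalent to get the voltage across the combination.
1/R_eq = 1/5.75 + 1/8.20 ⇒ R_eq = 3.380 Ω
V = I_total × R_eq = 10.70 × 3.380 = 36.17 V
P_R_b = V² / R_b = (36.17)² / 8.20 = 159.5 W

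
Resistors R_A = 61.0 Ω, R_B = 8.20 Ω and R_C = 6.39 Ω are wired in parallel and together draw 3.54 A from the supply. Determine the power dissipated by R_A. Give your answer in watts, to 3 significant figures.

Parallel branches share V, not I — compute V via R_eq, then use V²/R for the target branch.
1/R_eq = 1/61.0 + 1/8.20 + 1/6.39 ⇒ R_eq = 3.392 Ω
V = I_total × R_eq = 3.540 × 3.392 = 12.01 V
P_R_A = V² / R_A = (12.01)² / 61.0 = 2.363 W

2.36 W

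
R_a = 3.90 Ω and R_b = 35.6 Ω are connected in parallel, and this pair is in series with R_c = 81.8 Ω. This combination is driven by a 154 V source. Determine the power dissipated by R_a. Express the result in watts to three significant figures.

Combine R_a and R_b into their parallel equivalent first, reducing the network to two series resistors.
R_p = (3.90×35.6)/(3.90+35.6) = 3.515 Ω
R_total = R_p + 81.8 = 3.515 + 81.8 = 85.31 Ω
I = V / R_total = 154 / 85.31 = 1.805 A
Voltage across the parallel pair: V_p = I × R_p = 1.805 × 3.515 = 6.345 V
Use P = V²/R for R_a with V = V_p.
P_R_a = (6.345)² / 3.90 = 10.32 W

10.3 W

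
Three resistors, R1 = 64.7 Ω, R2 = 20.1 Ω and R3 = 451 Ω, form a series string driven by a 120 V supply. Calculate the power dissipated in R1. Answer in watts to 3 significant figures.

3.25 W

The current is common to all series resistors; compute it, then apply P = I²R for the target.
R_total = 64.7 + 20.1 + 451 = 535.8 Ω
I = V / R_total = 120 / 535.8 = 0.2240 A
P_R1 = I² × R1 = (0.2240)² × 64.7 = 3.245 W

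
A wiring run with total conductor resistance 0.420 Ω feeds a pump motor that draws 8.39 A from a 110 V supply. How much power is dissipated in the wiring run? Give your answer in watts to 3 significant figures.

The wiring run is a series resistance carrying the load current; its dissipation is I²R_line.
The wiring run carries the full 8.39 A.
P_line = I² R_line = (8.390)² × 0.420 = 29.56 W

29.6 W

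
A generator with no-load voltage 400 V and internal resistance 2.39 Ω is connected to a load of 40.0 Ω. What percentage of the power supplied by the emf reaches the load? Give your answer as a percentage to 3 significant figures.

The source delivers εI, of which I²R reaches the load and I²r is lost; since I is common, η = R/(R+r).
η = R / (R + r) = 40.0 / (40.0 + 2.39) = 0.9436

94.4 %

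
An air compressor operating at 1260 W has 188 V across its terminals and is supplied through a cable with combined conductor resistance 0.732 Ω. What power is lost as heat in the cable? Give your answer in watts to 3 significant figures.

The cable is a series resistance carrying the load current; its dissipation is I²R_line.
I = P / V = 1260 / 188 = 6.702 A through the cable.
P_line = I² R_line = (6.702)² × 0.732 = 32.88 W

32.9 W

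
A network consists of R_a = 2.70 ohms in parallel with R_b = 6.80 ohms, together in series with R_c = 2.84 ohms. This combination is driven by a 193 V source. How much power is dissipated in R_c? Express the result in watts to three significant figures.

Reduce the parallel combination to a single R_p; the circuit then becomes R_p in series with the remaining resistor.
R_p = (2.70×6.80)/(2.70+6.80) = 1.933 Ω
R_total = R_p + 2.84 = 1.933 + 2.84 = 4.773 Ω
I = V / R_total = 193 / 4.773 = 40.44 A
R_c carries the full series current, so P = I²R.
P_R_c = (40.44)² × 2.84 = 4644 W

4640 W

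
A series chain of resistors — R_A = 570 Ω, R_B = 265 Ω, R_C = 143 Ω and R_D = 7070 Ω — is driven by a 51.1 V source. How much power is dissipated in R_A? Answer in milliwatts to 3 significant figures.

Since the resistors are in series they all carry the loop current I = V/R_total; the power in any one is I²R.
R_total = 570 + 265 + 143 + 7070 = 8048 Ω
I = V / R_total = 51.1 / 8048 = 0.006349 A
P_R_A = I² × R_A = (0.006349)² × 570 = 0.02298 W

23.0 mW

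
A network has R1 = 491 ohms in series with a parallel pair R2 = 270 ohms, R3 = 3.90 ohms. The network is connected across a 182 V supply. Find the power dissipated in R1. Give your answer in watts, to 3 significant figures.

66.4 W

First combine the parallel branches into one equivalent R_p, then R1 + R_p is a series pair.
R_p = (270×3.90)/(270+3.90) = 3.844 Ω
R_total = 491 + 3.844 = 494.8 Ω
I = V / R_total = 182 / 494.8 = 0.3678 A
All the current flows through R1; use P = I²R.
P_R1 = (0.3678)² × 491 = 66.42 W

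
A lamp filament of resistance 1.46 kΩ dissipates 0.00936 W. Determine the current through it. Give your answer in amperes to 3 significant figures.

Inverting the appropriate power form: I = √(P / R).
I = √(0.00936 / 1460) = 0.002532 A

0.00253 A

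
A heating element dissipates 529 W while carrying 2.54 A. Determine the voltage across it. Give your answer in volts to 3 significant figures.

Rearranging the power relation for the two known quantities gives V = P / I.
V = 529 / 2.540 = 208.3 V

208 V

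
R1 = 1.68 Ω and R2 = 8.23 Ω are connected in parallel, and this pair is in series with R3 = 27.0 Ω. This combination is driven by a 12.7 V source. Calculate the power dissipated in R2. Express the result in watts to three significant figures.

0.0473 W

Reduce the parallel combination to a single R_p; the circuit then becomes R_p in series with the remaining resistor.
R_p = (1.68×8.23)/(1.68+8.23) = 1.395 Ω
R_total = R_p + 27.0 = 1.395 + 27.0 = 28.40 Ω
I = V / R_total = 12.7 / 28.40 = 0.4473 A
Voltage across the parallel pair: V_p = I × R_p = 0.4473 × 1.395 = 0.6240 V
R2 sits across V_p; its power is V_p²/R.
P_R2 = (0.6240)² / 8.23 = 0.04731 W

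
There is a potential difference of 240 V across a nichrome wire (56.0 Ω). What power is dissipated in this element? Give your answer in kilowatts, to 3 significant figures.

1.03 kW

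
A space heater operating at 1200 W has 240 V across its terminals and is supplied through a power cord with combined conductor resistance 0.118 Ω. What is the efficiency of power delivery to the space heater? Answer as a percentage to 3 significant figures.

99.8 %

I = P / V = 1200 / 240 = 5.000 A through the power cord.
P_line = I² R_line = (5.000)² × 0.118 = 2.950 W
P_source = P_load + P_line = 1200 + 2.950 = 1203 W
η = P_load / P_source = 1200 / 1203 = 0.9975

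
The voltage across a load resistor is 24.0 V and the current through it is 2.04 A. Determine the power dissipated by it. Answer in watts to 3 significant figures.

With V and I both given, power follows immediately from P = V I.
P = 24.0 V × 2.040 A = 48.96 W

49.0 W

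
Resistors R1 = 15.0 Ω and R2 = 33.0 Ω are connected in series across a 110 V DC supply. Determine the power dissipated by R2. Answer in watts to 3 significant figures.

Every series element carries the same I. Get I from the total resistance, then P = I² × R2.
R_total = 15.0 + 33.0 = 48.00 Ω
I = V / R_total = 110 / 48.00 = 2.292 A
P_R2 = I² × R2 = (2.292)² × 33.0 = 173.3 W

173 W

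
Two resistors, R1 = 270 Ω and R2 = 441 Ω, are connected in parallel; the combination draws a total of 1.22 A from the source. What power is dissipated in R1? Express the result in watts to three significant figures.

155 W

We need the common branch voltage; get it from I_total × R_eq, then P = V²/R for the branch.
1/R_eq = 1/270 + 1/441 ⇒ R_eq = 167.5 Ω
V = I_total × R_eq = 1.220 × 167.5 = 204.3 V
P_R1 = V² / R1 = (204.3)² / 270 = 154.6 W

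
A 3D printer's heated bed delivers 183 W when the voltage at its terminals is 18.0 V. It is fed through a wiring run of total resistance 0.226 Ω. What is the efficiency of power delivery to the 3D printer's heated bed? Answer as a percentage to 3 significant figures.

88.7 %

I = P / V = 183 / 18.0 = 10.17 A through the wiring run.
P_line = I² R_line = (10.17)² × 0.226 = 23.36 W
P_source = P_load + P_line = 183.0 + 23.36 = 206.4 W
η = P_load / P_source = 183.0 / 206.4 = 0.8868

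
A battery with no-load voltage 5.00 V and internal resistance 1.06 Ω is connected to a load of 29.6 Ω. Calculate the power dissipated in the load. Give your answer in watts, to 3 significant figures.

Find the circuit current first, then P = I²R for the load (series elements share I).
I = ε / (r + R) = 5.00 / (1.06 + 29.6) = 0.1631 A
P_load = I² R = (0.1631)² × 29.6 = 0.7872 W

0.787 W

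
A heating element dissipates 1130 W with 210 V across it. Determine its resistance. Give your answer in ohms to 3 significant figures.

From P = V I = I²R = V²/R, with the two given quantities we get R = V² / P.
R = (210)² / 1130 = 39.03 Ω

39.0 Ω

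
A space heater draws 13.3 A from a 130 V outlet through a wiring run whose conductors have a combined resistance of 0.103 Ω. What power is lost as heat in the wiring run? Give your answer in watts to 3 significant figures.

18.2 W

Line loss is just I²R for the cable — we know both I and R_line directly.
The wiring run carries the full 13.3 A.
P_line = I² R_line = (13.30)² × 0.103 = 18.22 W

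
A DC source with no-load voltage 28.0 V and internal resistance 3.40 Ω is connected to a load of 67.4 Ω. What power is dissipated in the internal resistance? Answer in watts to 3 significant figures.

r is in series with the load, so it carries the full circuit current — the loss in it is I²r.
I = ε / (r + R) = 28.0 / (3.40 + 67.4) = 0.3955 A
P_int = I² r = (0.3955)² × 3.40 = 0.5318 W

0.532 W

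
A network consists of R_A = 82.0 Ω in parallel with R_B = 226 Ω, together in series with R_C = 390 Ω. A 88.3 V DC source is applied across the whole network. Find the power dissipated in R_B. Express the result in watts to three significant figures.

0.616 W

First find R_p for the parallel pair, then treat R_p + R_C as a series loop.
R_p = (82.0×226)/(82.0+226) = 60.17 Ω
R_total = R_p + 390 = 60.17 + 390 = 450.2 Ω
I = V / R_total = 88.3 / 450.2 = 0.1961 A
Voltage across the parallel pair: V_p = I × R_p = 0.1961 × 60.17 = 11.80 V
R_B sits across V_p; its power is V_p²/R.
P_R_B = (11.80)² / 226 = 0.6163 W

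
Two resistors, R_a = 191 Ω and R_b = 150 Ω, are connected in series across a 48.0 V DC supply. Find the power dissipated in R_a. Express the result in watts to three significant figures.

3.78 W

Series elements share the same current, so find I first, then use P = I²R.
R_total = 191 + 150 = 341.0 Ω
I = V / R_total = 48.0 / 341.0 = 0.1408 A
P_R_a = I² × R_a = (0.1408)² × 191 = 3.784 W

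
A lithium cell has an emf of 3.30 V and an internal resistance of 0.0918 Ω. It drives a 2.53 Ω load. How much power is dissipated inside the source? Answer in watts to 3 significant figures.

0.145 W

The source's internal resistance is just another series element carrying I; its dissipation is I²r.
I = ε / (r + R) = 3.30 / (0.0918 + 2.53) = 1.259 A
P_int = I² r = (1.259)² × 0.0918 = 0.1454 W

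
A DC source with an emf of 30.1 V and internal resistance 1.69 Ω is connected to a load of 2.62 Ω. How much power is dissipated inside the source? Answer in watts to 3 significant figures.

The internal resistance carries the same current as the load; P_int = I²r.
I = ε / (r + R) = 30.1 / (1.69 + 2.62) = 6.984 A
P_int = I² r = (6.984)² × 1.69 = 82.43 W

82.4 W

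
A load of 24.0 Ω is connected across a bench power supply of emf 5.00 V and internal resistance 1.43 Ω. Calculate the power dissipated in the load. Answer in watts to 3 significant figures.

0.928 W

The internal resistance and the load are in series, so the same I flows through both; get I from ε/(r+R), then I²R for the load.
I = ε / (r + R) = 5.00 / (1.43 + 24.0) = 0.1966 A
P_load = I² R = (0.1966)² × 24.0 = 0.9278 W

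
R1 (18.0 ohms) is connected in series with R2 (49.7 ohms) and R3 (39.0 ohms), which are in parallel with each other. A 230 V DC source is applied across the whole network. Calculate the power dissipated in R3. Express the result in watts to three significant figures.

408 W

Reduce the parallel pair to R_p first; the network is then a simple series string.
R_p = (49.7×39.0)/(49.7+39.0) = 21.85 Ω
R_total = 18.0 + 21.85 = 39.85 Ω
I = V / R_total = 230 / 39.85 = 5.771 A
Voltage across the parallel pair: V_p = I × R_p = 5.771 × 21.85 = 126.1 V
With V_p across R3, its power is V_p²/R3.
P_R3 = (126.1)² / 39.0 = 407.8 W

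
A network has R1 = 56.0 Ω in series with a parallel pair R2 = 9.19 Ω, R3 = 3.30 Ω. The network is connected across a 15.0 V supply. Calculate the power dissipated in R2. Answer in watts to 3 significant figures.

Collapse R2‖R3 to a single equivalent, reducing the network to two series elements.
R_p = (9.19×3.30)/(9.19+3.30) = 2.428 Ω
R_total = 56.0 + 2.428 = 58.43 Ω
I = V / R_total = 15.0 / 58.43 = 0.2567 A
Voltage across the parallel pair: V_p = I × R_p = 0.2567 × 2.428 = 0.6234 V
R2 is across V_p, so use P = V²/R for that branch.
P_R2 = (0.6234)² / 9.19 = 0.04228 W

0.0423 W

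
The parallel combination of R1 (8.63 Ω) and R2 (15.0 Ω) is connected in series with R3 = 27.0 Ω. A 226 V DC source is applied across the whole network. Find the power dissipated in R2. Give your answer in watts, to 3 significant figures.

96.9 W

First find R_p for the parallel pair, then treat R_p + R3 as a series loop.
R_p = (8.63×15.0)/(8.63+15.0) = 5.478 Ω
R_total = R_p + 27.0 = 5.478 + 27.0 = 32.48 Ω
I = V / R_total = 226 / 32.48 = 6.959 A
Voltage across the parallel pair: V_p = I × R_p = 6.959 × 5.478 = 38.12 V
Use P = V²/R for R2 with V = V_p.
P_R2 = (38.12)² / 15.0 = 96.88 W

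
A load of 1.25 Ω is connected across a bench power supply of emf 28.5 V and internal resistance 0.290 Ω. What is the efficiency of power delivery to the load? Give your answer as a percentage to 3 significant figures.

81.2 %

The source delivers εI, of which I²R reaches the load and I²r is lost; since I is common, η = R/(R+r).
η = R / (R + r) = 1.25 / (1.25 + 0.290) = 0.8117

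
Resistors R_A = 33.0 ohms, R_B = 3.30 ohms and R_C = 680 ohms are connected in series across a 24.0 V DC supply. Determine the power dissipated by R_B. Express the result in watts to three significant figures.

Every series element carries the same I. Get I from the total resistance, then P = I² × R_B.
R_total = 33.0 + 3.30 + 680 = 716.3 Ω
I = V / R_total = 24.0 / 716.3 = 0.03351 A
P_R_B = I² × R_B = (0.03351)² × 3.30 = 0.003705 W

0.00370 W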